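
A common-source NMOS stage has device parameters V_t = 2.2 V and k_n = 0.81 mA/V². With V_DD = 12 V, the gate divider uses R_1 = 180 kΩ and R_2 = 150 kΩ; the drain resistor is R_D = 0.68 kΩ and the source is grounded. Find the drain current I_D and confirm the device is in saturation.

V_G = V_DD·R_2/(R_1+R_2) = 12×150/330 = 5.45 V. With the source grounded, V_GS = V_G = 5.45 V.
Assume saturation: I_D = (k_n/2)(V_GS − V_t)² = (0.81/2)×(5.45 − 2.2)² = 0.405×3.25² = 4.29 mA.
V_DS = V_DD − I_D·R_D = 12 − 4.29×0.68 = 9.08 V.
Saturation requires V_DS ≥ V_GS − V_t = 3.25 V; 9.08 ≥ 3.25 ✓.

I_D ≈ 4.3 mA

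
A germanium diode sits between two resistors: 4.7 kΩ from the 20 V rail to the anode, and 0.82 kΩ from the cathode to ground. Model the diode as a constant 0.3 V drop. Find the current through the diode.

I ≈ 3.6 mA

The two resistors are in series with the diode, so KVL gives 20 = I·4.7 + 0.3 + I·0.82.
I = (20 − 0.3) / (4.7 + 0.82) kΩ = 19.7 / 5.52 = 3.57 mA.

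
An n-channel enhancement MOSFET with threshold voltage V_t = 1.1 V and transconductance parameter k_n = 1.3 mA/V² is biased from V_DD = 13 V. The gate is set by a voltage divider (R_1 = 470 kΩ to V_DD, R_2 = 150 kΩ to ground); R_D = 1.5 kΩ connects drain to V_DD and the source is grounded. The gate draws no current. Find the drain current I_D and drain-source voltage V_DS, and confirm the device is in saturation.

I_D ≈ 2.7 mA, V_DS ≈ 8.9 V

V_G = V_DD·R_2/(R_1+R_2) = 13×150/620 = 3.15 V. With the source grounded, V_GS = V_G = 3.15 V.
Assume saturation: I_D = (k_n/2)(V_GS − V_t)² = (1.3/2)×(3.15 − 1.1)² = 0.65×2.05² = 2.72 mA.
V_DS = V_DD − I_D·R_D = 13 − 2.72×1.5 = 8.92 V.
Saturation requires V_DS ≥ V_GS − V_t = 2.05 V; 8.92 ≥ 2.05 ✓.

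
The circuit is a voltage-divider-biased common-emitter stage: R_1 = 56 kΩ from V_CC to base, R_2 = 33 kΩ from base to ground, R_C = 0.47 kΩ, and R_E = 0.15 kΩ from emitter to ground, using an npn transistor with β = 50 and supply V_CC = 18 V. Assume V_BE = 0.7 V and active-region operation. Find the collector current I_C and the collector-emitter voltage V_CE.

Thevenize the base divider: V_Th = V_CC·R_2/(R_1+R_2) = 18×33/89 = 6.67 V, R_Th = R_1‖R_2 = 20.8 kΩ.
Base-emitter loop: V_Th = I_B·R_Th + V_BE + (β+1)I_B·R_E, so I_B = (6.67 − 0.7) / (20.8 + 51×0.15) = 0.21 mA.
I_C = β·I_B = 50×0.21 = 10.5 mA, and I_E = (β+1)I_B = 10.7 mA.
V_CE = V_CC − I_C·R_C − I_E·R_E = 18 − 10.5×0.47 − 10.7×0.15 = 11.5 V.
V_CE = 11.5 V > 0.2 V confirms active-region operation.

I_C ≈ 11 mA, V_CE ≈ 11 V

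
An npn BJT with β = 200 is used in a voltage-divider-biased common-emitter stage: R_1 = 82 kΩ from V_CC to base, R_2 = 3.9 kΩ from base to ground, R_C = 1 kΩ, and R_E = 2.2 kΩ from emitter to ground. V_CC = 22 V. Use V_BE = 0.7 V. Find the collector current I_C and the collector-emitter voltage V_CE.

I_C ≈ 0.13 mA, V_CE ≈ 22 V

Thevenize the base divider: V_Th = V_CC·R_2/(R_1+R_2) = 22×3.9/85.9 = 0.999 V, R_Th = R_1‖R_2 = 3.72 kΩ.
Base-emitter loop: V_Th = I_B·R_Th + V_BE + (β+1)I_B·R_E, so I_B = (0.999 − 0.7) / (3.72 + 201×2.2) = 0.00067 mA.
I_C = β·I_B = 200×0.00067 = 0.134 mA, and I_E = (β+1)I_B = 0.135 mA.
V_CE = V_CC − I_C·R_C − I_E·R_E = 22 − 0.134×1 − 0.135×2.2 = 21.6 V.
V_CE = 21.6 V > 0.2 V confirms active-region operation.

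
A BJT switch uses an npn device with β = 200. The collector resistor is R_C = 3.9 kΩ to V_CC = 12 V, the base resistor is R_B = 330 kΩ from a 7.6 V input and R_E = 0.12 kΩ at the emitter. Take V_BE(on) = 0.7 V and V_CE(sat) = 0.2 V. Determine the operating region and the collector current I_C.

saturation; I_C ≈ 2.9 mA

Assume active: I_B = (7.6 − 0.7)/(330 + 201×0.12) = 0.0195 mA, I_C = β·I_B = 3.9 mA.
Then V_CE = 12 − 3.9×3.9 − 3.92×0.12 = -3.67 V < 0.2 V — the active assumption fails.
Re-solve with V_CE = 0.2 V. KCL at the emitter: V_E/R_E = (V_BB−0.7−V_E)/R_B + (V_CC−0.2−V_E)/R_C, giving V_E = 0.355 V.
I_C = (V_CC − 0.2 − V_E)/R_C = (11.8 − 0.355)/3.9 = 2.93 mA.
Check: I_B = (6.9 − 0.355)/330 = 0.0198 mA, and β·I_B = 3.97 mA > I_C, confirming saturation.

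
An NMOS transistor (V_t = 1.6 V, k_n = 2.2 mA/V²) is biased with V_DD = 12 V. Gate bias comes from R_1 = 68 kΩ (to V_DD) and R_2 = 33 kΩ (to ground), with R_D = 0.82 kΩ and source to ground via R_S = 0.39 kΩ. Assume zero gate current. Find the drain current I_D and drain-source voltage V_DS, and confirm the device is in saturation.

I_D ≈ 2.3 mA, V_DS ≈ 9.3 V

V_G = V_DD·R_2/(R_1+R_2) = 12×33/101 = 3.92 V.
Assume saturation: I_D = (k_n/2)(V_GS − V_t)² with V_GS = V_G − I_D·R_S = 3.92 − 0.39·I_D.
Substituting gives 0.167·I_D² − 2.99·I_D + 5.92 = 0, with roots I_D = 2.27 or 15.6 mA.
The root I_D = 15.6 mA gives V_GS = -2.17 V ≤ V_t, so take I_D = 2.27 mA.
Then V_GS = 3.04 V and V_DS = V_DD − I_D(R_D+R_S) = 12 − 2.27×1.21 = 9.26 V.
Saturation requires V_DS ≥ V_GS − V_t = 1.44 V; 9.26 ≥ 1.44 ✓.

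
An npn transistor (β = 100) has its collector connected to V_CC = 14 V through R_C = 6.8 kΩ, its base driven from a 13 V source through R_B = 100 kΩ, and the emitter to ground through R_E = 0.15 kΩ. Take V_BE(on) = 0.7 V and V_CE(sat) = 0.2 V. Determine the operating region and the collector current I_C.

Assume active: I_B = (13 − 0.7)/(100 + 101×0.15) = 0.107 mA, I_C = β·I_B = 10.7 mA.
Then V_CE = 14 − 10.7×6.8 − 10.8×0.15 = -60.3 V < 0.2 V — the active assumption fails.
Re-solve with V_CE = 0.2 V. KCL at the emitter: V_E/R_E = (V_BB−0.7−V_E)/R_B + (V_CC−0.2−V_E)/R_C, giving V_E = 0.315 V.
I_C = (V_CC − 0.2 − V_E)/R_C = (13.8 − 0.315)/6.8 = 1.98 mA.
Check: I_B = (12.3 − 0.315)/100 = 0.12 mA, and β·I_B = 12 mA > I_C, confirming saturation.

saturation; I_C ≈ 2 mA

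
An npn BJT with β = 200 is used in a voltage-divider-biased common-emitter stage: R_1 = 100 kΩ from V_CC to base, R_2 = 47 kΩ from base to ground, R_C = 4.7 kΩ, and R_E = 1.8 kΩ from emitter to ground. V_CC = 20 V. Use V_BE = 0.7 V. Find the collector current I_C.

I_C ≈ 2.9 mA

Thevenize the base divider: V_Th = V_CC·R_2/(R_1+R_2) = 20×47/147 = 6.39 V, R_Th = R_1‖R_2 = 32 kΩ.
Base-emitter loop: V_Th = I_B·R_Th + V_BE + (β+1)I_B·R_E, so I_B = (6.39 − 0.7) / (32 + 201×1.8) = 0.0145 mA.
I_C = β·I_B = 200×0.0145 = 2.89 mA, and I_E = (β+1)I_B = 2.91 mA.
V_CE = V_CC − I_C·R_C − I_E·R_E = 20 − 2.89×4.7 − 2.91×1.8 = 1.17 V.
V_CE = 1.17 V > 0.2 V confirms active-region operation.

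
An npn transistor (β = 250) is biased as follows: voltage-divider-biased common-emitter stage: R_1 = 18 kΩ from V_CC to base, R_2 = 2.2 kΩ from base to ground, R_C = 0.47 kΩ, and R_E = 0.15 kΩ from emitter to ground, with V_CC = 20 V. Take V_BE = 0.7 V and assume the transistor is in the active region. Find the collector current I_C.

I_C ≈ 9.3 mA

Thevenize the base divider: V_Th = V_CC·R_2/(R_1+R_2) = 20×2.2/20.2 = 2.18 V, R_Th = R_1‖R_2 = 1.96 kΩ.
Base-emitter loop: V_Th = I_B·R_Th + V_BE + (β+1)I_B·R_E, so I_B = (2.18 − 0.7) / (1.96 + 251×0.15) = 0.0373 mA.
I_C = β·I_B = 250×0.0373 = 9.33 mA, and I_E = (β+1)I_B = 9.37 mA.
V_CE = V_CC − I_C·R_C − I_E·R_E = 20 − 9.33×0.47 − 9.37×0.15 = 14.2 V.
V_CE = 14.2 V > 0.2 V confirms active-region operation.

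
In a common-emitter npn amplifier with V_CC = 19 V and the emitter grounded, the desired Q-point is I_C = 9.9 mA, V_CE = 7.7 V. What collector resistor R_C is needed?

Collector loop: V_CC = I_C·R_C + V_CE.
R_C = (V_CC − V_CE)/I_C = (19 − 7.7)/9.9 = 1.14 kΩ.

R_C ≈ 1.1 kΩ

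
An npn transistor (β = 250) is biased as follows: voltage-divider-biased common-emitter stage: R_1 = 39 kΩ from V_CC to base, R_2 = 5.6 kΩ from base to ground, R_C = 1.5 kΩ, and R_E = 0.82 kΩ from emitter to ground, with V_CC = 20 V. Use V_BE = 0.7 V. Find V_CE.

V_CE ≈ 15 V

Thevenize the base divider: V_Th = V_CC·R_2/(R_1+R_2) = 20×5.6/44.6 = 2.51 V, R_Th = R_1‖R_2 = 4.9 kΩ.
Base-emitter loop: V_Th = I_B·R_Th + V_BE + (β+1)I_B·R_E, so I_B = (2.51 − 0.7) / (4.9 + 251×0.82) = 0.0086 mA.
I_C = β·I_B = 250×0.0086 = 2.15 mA, and I_E = (β+1)I_B = 2.16 mA.
V_CE = V_CC − I_C·R_C − I_E·R_E = 20 − 2.15×1.5 − 2.16×0.82 = 15 V.
V_CE = 15 V > 0.2 V confirms active-region operation.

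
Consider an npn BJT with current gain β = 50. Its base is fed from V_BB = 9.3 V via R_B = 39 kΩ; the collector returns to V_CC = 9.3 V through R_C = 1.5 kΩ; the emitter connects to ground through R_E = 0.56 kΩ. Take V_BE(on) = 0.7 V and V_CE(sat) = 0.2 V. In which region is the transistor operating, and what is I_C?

Assume active: I_B = (9.3 − 0.7)/(39 + 51×0.56) = 0.127 mA, I_C = β·I_B = 6.36 mA.
Then V_CE = 9.3 − 6.36×1.5 − 6.49×0.56 = -3.88 V < 0.2 V — the active assumption fails.
Re-solve with V_CE = 0.2 V. KCL at the emitter: V_E/R_E = (V_BB−0.7−V_E)/R_B + (V_CC−0.2−V_E)/R_C, giving V_E = 2.54 V.
I_C = (V_CC − 0.2 − V_E)/R_C = (9.1 − 2.54)/1.5 = 4.38 mA.
Check: I_B = (8.6 − 2.54)/39 = 0.155 mA, and β·I_B = 7.77 mA > I_C, confirming saturation.

saturation; I_C ≈ 4.4 mA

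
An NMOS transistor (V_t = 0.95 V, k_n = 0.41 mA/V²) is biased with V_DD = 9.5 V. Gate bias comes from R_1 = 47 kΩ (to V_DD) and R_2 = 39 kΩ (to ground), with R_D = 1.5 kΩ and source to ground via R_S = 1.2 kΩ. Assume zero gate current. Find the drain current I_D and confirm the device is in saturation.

I_D ≈ 0.98 mA

V_G = V_DD·R_2/(R_1+R_2) = 9.5×39/86 = 4.31 V.
Assume saturation: I_D = (k_n/2)(V_GS − V_t)² with V_GS = V_G − I_D·R_S = 4.31 − 1.2·I_D.
Substituting gives 0.295·I_D² − 2.65·I_D + 2.31 = 0, with roots I_D = 0.978 or 8.01 mA.
The root I_D = 8.01 mA gives V_GS = -5.3 V ≤ V_t, so take I_D = 0.978 mA.
Then V_GS = 3.13 V and V_DS = V_DD − I_D(R_D+R_S) = 9.5 − 0.978×2.7 = 6.86 V.
Saturation requires V_DS ≥ V_GS − V_t = 2.18 V; 6.86 ≥ 2.18 ✓.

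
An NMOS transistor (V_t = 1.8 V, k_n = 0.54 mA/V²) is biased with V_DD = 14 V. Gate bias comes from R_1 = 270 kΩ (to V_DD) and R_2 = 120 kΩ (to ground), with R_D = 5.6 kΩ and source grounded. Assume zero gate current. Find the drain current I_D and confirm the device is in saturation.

I_D ≈ 1.7 mA

V_G = V_DD·R_2/(R_1+R_2) = 14×120/390 = 4.31 V. With the source grounded, V_GS = V_G = 4.31 V.
Assume saturation: I_D = (k_n/2)(V_GS − V_t)² = (0.54/2)×(4.31 − 1.8)² = 0.27×2.51² = 1.7 mA.
V_DS = V_DD − I_D·R_D = 14 − 1.7×5.6 = 4.49 V.
Saturation requires V_DS ≥ V_GS − V_t = 2.51 V; 4.49 ≥ 2.51 ✓.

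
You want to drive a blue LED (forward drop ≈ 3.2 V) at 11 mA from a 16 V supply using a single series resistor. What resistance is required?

The resistor drops V_S − V_D = 16 − 3.2 = 12.8 V at 11 mA.
R = 12.8 V / 11 mA = 1.16 kΩ.

R ≈ 1.2 kΩ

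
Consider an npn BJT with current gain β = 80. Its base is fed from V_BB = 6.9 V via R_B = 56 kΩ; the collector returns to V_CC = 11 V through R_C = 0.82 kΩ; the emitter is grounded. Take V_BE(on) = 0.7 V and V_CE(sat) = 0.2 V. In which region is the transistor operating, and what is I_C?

Assume active. Base-emitter loop: I_B = (V_BB − V_BE)/R_B = (6.9 − 0.7)/56 = 0.111 mA.
I_C = β·I_B = 80×0.111 = 8.86 mA.
V_CE = V_CC − I_C·R_C = 11 − 8.86×0.82 = 3.74 V > V_CE(sat), so the active-region assumption holds.

active; I_C ≈ 8.9 mA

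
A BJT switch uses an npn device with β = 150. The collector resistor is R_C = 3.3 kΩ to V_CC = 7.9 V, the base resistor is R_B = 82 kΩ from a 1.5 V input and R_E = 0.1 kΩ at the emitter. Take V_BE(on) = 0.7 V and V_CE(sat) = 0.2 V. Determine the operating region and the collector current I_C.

Assume active. Base-emitter loop: I_B = (V_BB − V_BE)/(R_B + (β+1)R_E) = (1.5 − 0.7)/(82 + 151×0.1) = 0.00824 mA.
I_C = β·I_B = 150×0.00824 = 1.24 mA.
V_CE = V_CC − I_C·R_C − I_E·R_E = 7.9 − 1.24×3.3 − 1.24×0.1 = 3.7 V > V_CE(sat), so the active-region assumption holds.

active; I_C ≈ 1.2 mA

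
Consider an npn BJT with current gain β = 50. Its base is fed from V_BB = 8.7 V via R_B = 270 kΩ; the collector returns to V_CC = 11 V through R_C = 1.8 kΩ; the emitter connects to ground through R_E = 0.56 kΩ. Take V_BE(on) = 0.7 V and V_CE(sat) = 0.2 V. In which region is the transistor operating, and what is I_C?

Assume active. Base-emitter loop: I_B = (V_BB − V_BE)/(R_B + (β+1)R_E) = (8.7 − 0.7)/(270 + 51×0.56) = 0.0268 mA.
I_C = β·I_B = 50×0.0268 = 1.34 mA.
V_CE = V_CC − I_C·R_C − I_E·R_E = 11 − 1.34×1.8 − 1.37×0.56 = 7.82 V > V_CE(sat), so the active-region assumption holds.

active; I_C ≈ 1.3 mA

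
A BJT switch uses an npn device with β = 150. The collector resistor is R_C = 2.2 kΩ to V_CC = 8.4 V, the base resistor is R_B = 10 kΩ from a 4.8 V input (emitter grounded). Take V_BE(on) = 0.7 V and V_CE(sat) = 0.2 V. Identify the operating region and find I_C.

Assume active: I_B = (4.8 − 0.7)/10 = 0.41 mA, giving I_C = β·I_B = 61.5 mA.
But then V_CE = 8.4 − 61.5×2.2 = -127 V < V_CE(sat) = 0.2 V — impossible in the active region.
So the transistor is saturated. With V_CE = 0.2 V, I_C = (V_CC − 0.2)/R_C = 8.2/2.2 = 3.73 mA.
Check: β·I_B = 61.5 mA > I_C = 3.73 mA, confirming saturation.

saturation; I_C ≈ 3.7 mA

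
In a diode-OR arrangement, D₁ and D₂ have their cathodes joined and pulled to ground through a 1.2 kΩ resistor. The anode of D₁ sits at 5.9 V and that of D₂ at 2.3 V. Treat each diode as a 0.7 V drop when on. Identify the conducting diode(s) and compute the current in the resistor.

Assume both conduct. Then node N would need to be at both 5.9−0.7 = 5.2 V and 2.3−0.7 = 1.6 V, which is impossible.
Assume only D₁ conducts: V_N = 5.9 − 0.7 = 5.2 V, so I_R = 5.2/1.2 = 4.33 mA.
Check D₂: its anode-to-cathode voltage is 2.3 − 5.2 = -2.9 V < 0.7 V, so it is off. The assumption is consistent.

Only D₁ conducts; I_R ≈ 4.3 mA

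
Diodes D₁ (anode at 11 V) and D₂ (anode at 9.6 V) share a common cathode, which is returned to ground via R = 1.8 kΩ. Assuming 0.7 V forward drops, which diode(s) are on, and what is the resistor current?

Assume both conduct. Then node N would need to be at both 11−0.7 = 10.3 V and 9.6−0.7 = 8.9 V, which is impossible.
Assume only D₁ conducts: V_N = 11 − 0.7 = 10.3 V, so I_R = 10.3/1.8 = 5.72 mA.
Check D₂: its anode-to-cathode voltage is 9.6 − 10.3 = -0.7 V < 0.7 V, so it is off. The assumption is consistent.

Only D₁ conducts; I_R ≈ 5.7 mA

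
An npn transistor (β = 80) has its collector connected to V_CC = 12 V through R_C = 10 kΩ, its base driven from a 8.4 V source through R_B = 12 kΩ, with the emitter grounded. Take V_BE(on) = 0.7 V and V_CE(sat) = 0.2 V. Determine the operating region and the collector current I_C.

saturation; I_C ≈ 1.2 mA

Assume active: I_B = (8.4 − 0.7)/12 = 0.642 mA, giving I_C = β·I_B = 51.3 mA.
But then V_CE = 12 − 51.3×10 = -501 V < V_CE(sat) = 0.2 V — impossible in the active region.
So the transistor is saturated. With V_CE = 0.2 V, I_C = (V_CC − 0.2)/R_C = 11.8/10 = 1.18 mA.
Check: β·I_B = 51.3 mA > I_C = 1.18 mA, confirming saturation.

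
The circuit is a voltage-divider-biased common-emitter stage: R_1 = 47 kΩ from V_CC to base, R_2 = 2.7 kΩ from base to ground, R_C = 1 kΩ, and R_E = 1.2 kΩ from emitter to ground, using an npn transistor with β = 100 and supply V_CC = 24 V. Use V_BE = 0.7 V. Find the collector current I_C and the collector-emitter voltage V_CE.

I_C ≈ 0.49 mA, V_CE ≈ 23 V

Thevenize the base divider: V_Th = V_CC·R_2/(R_1+R_2) = 24×2.7/49.7 = 1.3 V, R_Th = R_1‖R_2 = 2.55 kΩ.
Base-emitter loop: V_Th = I_B·R_Th + V_BE + (β+1)I_B·R_E, so I_B = (1.3 − 0.7) / (2.55 + 101×1.2) = 0.00488 mA.
I_C = β·I_B = 100×0.00488 = 0.488 mA, and I_E = (β+1)I_B = 0.493 mA.
V_CE = V_CC − I_C·R_C − I_E·R_E = 24 − 0.488×1 − 0.493×1.2 = 22.9 V.
V_CE = 22.9 V > 0.2 V confirms active-region operation.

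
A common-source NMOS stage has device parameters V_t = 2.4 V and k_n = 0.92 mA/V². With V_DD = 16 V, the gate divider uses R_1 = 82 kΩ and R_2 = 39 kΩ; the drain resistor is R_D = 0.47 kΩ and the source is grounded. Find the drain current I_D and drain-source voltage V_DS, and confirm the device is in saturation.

I_D ≈ 3.5 mA, V_DS ≈ 14 V

V_G = V_DD·R_2/(R_1+R_2) = 16×39/121 = 5.16 V. With the source grounded, V_GS = V_G = 5.16 V.
Assume saturation: I_D = (k_n/2)(V_GS − V_t)² = (0.92/2)×(5.16 − 2.4)² = 0.46×2.76² = 3.5 mA.
V_DS = V_DD − I_D·R_D = 16 − 3.5×0.47 = 14.4 V.
Saturation requires V_DS ≥ V_GS − V_t = 2.76 V; 14.4 ≥ 2.76 ✓.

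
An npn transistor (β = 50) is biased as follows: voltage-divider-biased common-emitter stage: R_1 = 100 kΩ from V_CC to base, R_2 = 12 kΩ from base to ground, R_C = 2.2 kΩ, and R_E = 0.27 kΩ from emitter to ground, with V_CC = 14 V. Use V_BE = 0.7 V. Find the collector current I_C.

Thevenize the base divider: V_Th = V_CC·R_2/(R_1+R_2) = 14×12/112 = 1.5 V, R_Th = R_1‖R_2 = 10.7 kΩ.
Base-emitter loop: V_Th = I_B·R_Th + V_BE + (β+1)I_B·R_E, so I_B = (1.5 − 0.7) / (10.7 + 51×0.27) = 0.0327 mA.
I_C = β·I_B = 50×0.0327 = 1.63 mA, and I_E = (β+1)I_B = 1.67 mA.
V_CE = V_CC − I_C·R_C − I_E·R_E = 14 − 1.63×2.2 − 1.67×0.27 = 9.96 V.
V_CE = 9.96 V > 0.2 V confirms active-region operation.

I_C ≈ 1.6 mA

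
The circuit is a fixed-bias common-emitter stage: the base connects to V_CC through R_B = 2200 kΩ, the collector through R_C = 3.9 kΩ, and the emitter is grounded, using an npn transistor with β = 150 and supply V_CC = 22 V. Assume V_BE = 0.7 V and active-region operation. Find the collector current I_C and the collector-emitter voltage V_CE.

Base loop: V_CC = I_B·R_B + V_BE, so I_B = (22 − 0.7)/2200 kΩ = 0.00968 mA.
In the active region I_C = β·I_B = 150 × 0.00968 = 1.45 mA.
Collector loop: V_CE = V_CC − I_C·R_C = 22 − 1.45×3.9 = 16.3 V.
Since V_CE = 16.3 V > V_CE(sat) ≈ 0.2 V, the transistor is in the active region as assumed.

I_C ≈ 1.5 mA, V_CE ≈ 16 V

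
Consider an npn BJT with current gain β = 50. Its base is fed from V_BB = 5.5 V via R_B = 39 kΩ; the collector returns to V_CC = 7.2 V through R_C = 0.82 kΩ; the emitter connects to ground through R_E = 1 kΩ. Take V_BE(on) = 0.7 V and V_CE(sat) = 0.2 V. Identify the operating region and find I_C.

Assume active. Base-emitter loop: I_B = (V_BB − V_BE)/(R_B + (β+1)R_E) = (5.5 − 0.7)/(39 + 51×1) = 0.0533 mA.
I_C = β·I_B = 50×0.0533 = 2.67 mA.
V_CE = V_CC − I_C·R_C − I_E·R_E = 7.2 − 2.67×0.82 − 2.72×1 = 2.29 V > V_CE(sat), so the active-region assumption holds.

active; I_C ≈ 2.7 mA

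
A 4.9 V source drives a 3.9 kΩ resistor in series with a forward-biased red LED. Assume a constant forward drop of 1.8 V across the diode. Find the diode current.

KVL around the loop: 4.9 = V_D + I·R = 1.8 + I × 3.9 kΩ.
So I = (4.9 − 1.8) / 3.9 kΩ = 3.1 / 3.9 = 0.795 mA.

I ≈ 0.79 mA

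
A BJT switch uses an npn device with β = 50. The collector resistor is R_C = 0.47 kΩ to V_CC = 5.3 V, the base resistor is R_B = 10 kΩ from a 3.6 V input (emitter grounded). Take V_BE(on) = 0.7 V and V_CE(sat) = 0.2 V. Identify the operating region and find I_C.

saturation; I_C ≈ 11 mA

Assume active: I_B = (3.6 − 0.7)/10 = 0.29 mA, giving I_C = β·I_B = 14.5 mA.
But then V_CE = 5.3 − 14.5×0.47 = -1.52 V < V_CE(sat) = 0.2 V — impossible in the active region.
So the transistor is saturated. With V_CE = 0.2 V, I_C = (V_CC − 0.2)/R_C = 5.1/0.47 = 10.9 mA.
Check: β·I_B = 14.5 mA > I_C = 10.9 mA, confirming saturation.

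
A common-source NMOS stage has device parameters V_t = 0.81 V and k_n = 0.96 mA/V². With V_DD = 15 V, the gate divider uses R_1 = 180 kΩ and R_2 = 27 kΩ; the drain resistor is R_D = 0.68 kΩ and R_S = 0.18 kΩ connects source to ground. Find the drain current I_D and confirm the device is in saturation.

V_G = V_DD·R_2/(R_1+R_2) = 15×27/207 = 1.96 V.
Assume saturation: I_D = (k_n/2)(V_GS − V_t)² with V_GS = V_G − I_D·R_S = 1.96 − 0.18·I_D.
Substituting gives 0.0156·I_D² − 1.2·I_D + 0.631 = 0, with roots I_D = 0.53 or 76.5 mA.
The root I_D = 76.5 mA gives V_GS = -11.8 V ≤ V_t, so take I_D = 0.53 mA.
Then V_GS = 1.86 V and V_DS = V_DD − I_D(R_D+R_S) = 15 − 0.53×0.86 = 14.5 V.
Saturation requires V_DS ≥ V_GS − V_t = 1.05 V; 14.5 ≥ 1.05 ✓.

I_D ≈ 0.53 mA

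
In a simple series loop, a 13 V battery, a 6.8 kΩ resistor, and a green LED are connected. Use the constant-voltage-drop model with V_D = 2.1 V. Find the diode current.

KVL around the loop: 13 = V_D + I·R = 2.1 + I × 6.8 kΩ.
So I = (13 − 2.1) / 6.8 kΩ = 10.9 / 6.8 = 1.6 mA.

I ≈ 1.6 mA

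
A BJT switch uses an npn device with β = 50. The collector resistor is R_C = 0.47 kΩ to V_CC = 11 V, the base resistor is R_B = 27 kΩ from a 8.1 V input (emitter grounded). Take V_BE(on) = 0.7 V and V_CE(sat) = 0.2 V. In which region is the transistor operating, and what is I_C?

Assume active. Base-emitter loop: I_B = (V_BB − V_BE)/R_B = (8.1 − 0.7)/27 = 0.274 mA.
I_C = β·I_B = 50×0.274 = 13.7 mA.
V_CE = V_CC − I_C·R_C = 11 − 13.7×0.47 = 4.56 V > V_CE(sat), so the active-region assumption holds.

active; I_C ≈ 14 mA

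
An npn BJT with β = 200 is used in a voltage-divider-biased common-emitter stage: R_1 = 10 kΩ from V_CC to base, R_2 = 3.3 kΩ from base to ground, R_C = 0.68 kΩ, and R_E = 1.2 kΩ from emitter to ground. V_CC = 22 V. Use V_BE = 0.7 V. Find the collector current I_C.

I_C ≈ 3.9 mA

Thevenize the base divider: V_Th = V_CC·R_2/(R_1+R_2) = 22×3.3/13.3 = 5.46 V, R_Th = R_1‖R_2 = 2.48 kΩ.
Base-emitter loop: V_Th = I_B·R_Th + V_BE + (β+1)I_B·R_E, so I_B = (5.46 − 0.7) / (2.48 + 201×1.2) = 0.0195 mA.
I_C = β·I_B = 200×0.0195 = 3.91 mA, and I_E = (β+1)I_B = 3.93 mA.
V_CE = V_CC − I_C·R_C − I_E·R_E = 22 − 3.91×0.68 − 3.93×1.2 = 14.6 V.
V_CE = 14.6 V > 0.2 V confirms active-region operation.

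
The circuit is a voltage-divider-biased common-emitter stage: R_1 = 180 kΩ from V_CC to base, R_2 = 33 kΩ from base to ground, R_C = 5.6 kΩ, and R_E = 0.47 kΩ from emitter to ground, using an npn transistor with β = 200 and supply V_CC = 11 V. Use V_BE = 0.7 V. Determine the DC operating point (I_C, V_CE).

I_C ≈ 1.6 mA, V_CE ≈ 1 V

Thevenize the base divider: V_Th = V_CC·R_2/(R_1+R_2) = 11×33/213 = 1.7 V, R_Th = R_1‖R_2 = 27.9 kΩ.
Base-emitter loop: V_Th = I_B·R_Th + V_BE + (β+1)I_B·R_E, so I_B = (1.7 − 0.7) / (27.9 + 201×0.47) = 0.00821 mA.
I_C = β·I_B = 200×0.00821 = 1.64 mA, and I_E = (β+1)I_B = 1.65 mA.
V_CE = V_CC − I_C·R_C − I_E·R_E = 11 − 1.64×5.6 − 1.65×0.47 = 1.03 V.
V_CE = 1.03 V > 0.2 V confirms active-region operation.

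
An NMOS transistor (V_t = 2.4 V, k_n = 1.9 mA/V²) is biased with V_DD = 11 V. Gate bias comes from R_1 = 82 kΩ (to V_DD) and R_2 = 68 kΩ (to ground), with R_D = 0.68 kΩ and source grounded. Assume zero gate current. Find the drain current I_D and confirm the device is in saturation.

V_G = V_DD·R_2/(R_1+R_2) = 11×68/150 = 4.99 V. With the source grounded, V_GS = V_G = 4.99 V.
Assume saturation: I_D = (k_n/2)(V_GS − V_t)² = (1.9/2)×(4.99 − 2.4)² = 0.95×2.59² = 6.36 mA.
V_DS = V_DD − I_D·R_D = 11 − 6.36×0.68 = 6.68 V.
Saturation requires V_DS ≥ V_GS − V_t = 2.59 V; 6.68 ≥ 2.59 ✓.

I_D ≈ 6.4 mA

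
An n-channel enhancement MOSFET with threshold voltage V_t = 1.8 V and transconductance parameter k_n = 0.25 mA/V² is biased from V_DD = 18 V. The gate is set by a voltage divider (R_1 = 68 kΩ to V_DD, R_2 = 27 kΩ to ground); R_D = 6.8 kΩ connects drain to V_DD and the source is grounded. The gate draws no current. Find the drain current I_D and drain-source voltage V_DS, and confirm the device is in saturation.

V_G = V_DD·R_2/(R_1+R_2) = 18×27/95 = 5.12 V. With the source grounded, V_GS = V_G = 5.12 V.
Assume saturation: I_D = (k_n/2)(V_GS − V_t)² = (0.25/2)×(5.12 − 1.8)² = 0.125×3.32² = 1.37 mA.
V_DS = V_DD − I_D·R_D = 18 − 1.37×6.8 = 8.65 V.
Saturation requires V_DS ≥ V_GS − V_t = 3.32 V; 8.65 ≥ 3.32 ✓.

I_D ≈ 1.4 mA, V_DS ≈ 8.7 V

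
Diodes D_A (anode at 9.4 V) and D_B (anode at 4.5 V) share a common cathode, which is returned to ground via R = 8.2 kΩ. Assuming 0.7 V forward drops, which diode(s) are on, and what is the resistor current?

Assume both conduct. Then node N would need to be at both 9.4−0.7 = 8.7 V and 4.5−0.7 = 3.8 V, which is impossible.
Assume only D_A conducts: V_N = 9.4 − 0.7 = 8.7 V, so I_R = 8.7/8.2 = 1.06 mA.
Check D_B: its anode-to-cathode voltage is 4.5 − 8.7 = -4.2 V < 0.7 V, so it is off. The assumption is consistent.

Only D_A conducts; I_R ≈ 1.1 mA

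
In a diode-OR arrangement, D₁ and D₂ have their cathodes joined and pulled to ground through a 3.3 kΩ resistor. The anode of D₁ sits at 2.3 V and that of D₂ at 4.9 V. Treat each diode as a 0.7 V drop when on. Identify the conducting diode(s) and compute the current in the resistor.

Only D₂ conducts; I_R ≈ 1.3 mA

Assume both conduct. Then node N would need to be at both 2.3−0.7 = 1.6 V and 4.9−0.7 = 4.2 V, which is impossible.
Assume only D₂ conducts: V_N = 4.9 − 0.7 = 4.2 V, so I_R = 4.2/3.3 = 1.27 mA.
Check D₁: its anode-to-cathode voltage is 2.3 − 4.2 = -1.9 V < 0.7 V, so it is off. The assumption is consistent.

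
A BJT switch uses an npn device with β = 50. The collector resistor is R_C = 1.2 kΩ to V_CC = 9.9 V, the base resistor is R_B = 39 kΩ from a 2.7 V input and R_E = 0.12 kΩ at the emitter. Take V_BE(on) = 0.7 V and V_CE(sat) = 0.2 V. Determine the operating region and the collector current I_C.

Assume active. Base-emitter loop: I_B = (V_BB − V_BE)/(R_B + (β+1)R_E) = (2.7 − 0.7)/(39 + 51×0.12) = 0.0443 mA.
I_C = β·I_B = 50×0.0443 = 2.22 mA.
V_CE = V_CC − I_C·R_C − I_E·R_E = 9.9 − 2.22×1.2 − 2.26×0.12 = 6.97 V > V_CE(sat), so the active-region assumption holds.

active; I_C ≈ 2.2 mA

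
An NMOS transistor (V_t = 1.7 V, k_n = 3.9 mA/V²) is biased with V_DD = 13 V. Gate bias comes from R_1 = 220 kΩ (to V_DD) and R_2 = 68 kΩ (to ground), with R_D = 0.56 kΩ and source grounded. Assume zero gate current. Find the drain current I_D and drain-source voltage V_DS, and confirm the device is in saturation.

V_G = V_DD·R_2/(R_1+R_2) = 13×68/288 = 3.07 V. With the source grounded, V_GS = V_G = 3.07 V.
Assume saturation: I_D = (k_n/2)(V_GS − V_t)² = (3.9/2)×(3.07 − 1.7)² = 1.95×1.37² = 3.66 mA.
V_DS = V_DD − I_D·R_D = 13 − 3.66×0.56 = 11 V.
Saturation requires V_DS ≥ V_GS − V_t = 1.37 V; 11 ≥ 1.37 ✓.

I_D ≈ 3.7 mA, V_DS ≈ 11 V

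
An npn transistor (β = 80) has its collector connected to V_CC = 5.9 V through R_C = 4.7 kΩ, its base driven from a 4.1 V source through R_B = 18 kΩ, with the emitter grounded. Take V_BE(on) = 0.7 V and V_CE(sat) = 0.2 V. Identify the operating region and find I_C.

saturation; I_C ≈ 1.2 mA

Assume active: I_B = (4.1 − 0.7)/18 = 0.189 mA, giving I_C = β·I_B = 15.1 mA.
But then V_CE = 5.9 − 15.1×4.7 = -65.1 V < V_CE(sat) = 0.2 V — impossible in the active region.
So the transistor is saturated. With V_CE = 0.2 V, I_C = (V_CC − 0.2)/R_C = 5.7/4.7 = 1.21 mA.
Check: β·I_B = 15.1 mA > I_C = 1.21 mA, confirming saturation.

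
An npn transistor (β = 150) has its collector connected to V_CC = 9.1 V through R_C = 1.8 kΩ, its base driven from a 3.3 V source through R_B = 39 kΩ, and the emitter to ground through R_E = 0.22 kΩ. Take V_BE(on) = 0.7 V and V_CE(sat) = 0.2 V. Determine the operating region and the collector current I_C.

saturation; I_C ≈ 4.4 mA

Assume active: I_B = (3.3 − 0.7)/(39 + 151×0.22) = 0.036 mA, I_C = β·I_B = 5.4 mA.
Then V_CE = 9.1 − 5.4×1.8 − 5.44×0.22 = -1.82 V < 0.2 V — the active assumption fails.
Re-solve with V_CE = 0.2 V. KCL at the emitter: V_E/R_E = (V_BB−0.7−V_E)/R_B + (V_CC−0.2−V_E)/R_C, giving V_E = 0.977 V.
I_C = (V_CC − 0.2 − V_E)/R_C = (8.9 − 0.977)/1.8 = 4.4 mA.
Check: I_B = (2.6 − 0.977)/39 = 0.0416 mA, and β·I_B = 6.24 mA > I_C, confirming saturation.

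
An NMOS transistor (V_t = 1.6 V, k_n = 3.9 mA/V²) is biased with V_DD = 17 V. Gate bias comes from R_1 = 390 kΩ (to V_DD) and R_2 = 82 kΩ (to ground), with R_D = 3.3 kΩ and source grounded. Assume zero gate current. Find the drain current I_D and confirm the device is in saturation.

V_G = V_DD·R_2/(R_1+R_2) = 17×82/472 = 2.95 V. With the source grounded, V_GS = V_G = 2.95 V.
Assume saturation: I_D = (k_n/2)(V_GS − V_t)² = (3.9/2)×(2.95 − 1.6)² = 1.95×1.35² = 3.57 mA.
V_DS = V_DD − I_D·R_D = 17 − 3.57×3.3 = 5.21 V.
Saturation requires V_DS ≥ V_GS − V_t = 1.35 V; 5.21 ≥ 1.35 ✓.

I_D ≈ 3.6 mA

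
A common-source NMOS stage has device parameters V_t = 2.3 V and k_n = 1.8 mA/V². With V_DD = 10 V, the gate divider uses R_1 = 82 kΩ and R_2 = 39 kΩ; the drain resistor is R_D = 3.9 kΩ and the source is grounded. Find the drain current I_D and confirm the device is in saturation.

V_G = V_DD·R_2/(R_1+R_2) = 10×39/121 = 3.22 V. With the source grounded, V_GS = V_G = 3.22 V.
Assume saturation: I_D = (k_n/2)(V_GS − V_t)² = (1.8/2)×(3.22 − 2.3)² = 0.9×0.923² = 0.767 mA.
V_DS = V_DD − I_D·R_D = 10 − 0.767×3.9 = 7.01 V.
Saturation requires V_DS ≥ V_GS − V_t = 0.923 V; 7.01 ≥ 0.923 ✓.

I_D ≈ 0.77 mA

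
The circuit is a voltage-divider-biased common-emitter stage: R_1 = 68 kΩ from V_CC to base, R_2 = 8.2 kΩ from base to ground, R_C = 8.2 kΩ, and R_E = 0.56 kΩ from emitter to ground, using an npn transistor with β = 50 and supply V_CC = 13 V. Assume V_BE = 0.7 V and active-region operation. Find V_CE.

Thevenize the base divider: V_Th = V_CC·R_2/(R_1+R_2) = 13×8.2/76.2 = 1.4 V, R_Th = R_1‖R_2 = 7.32 kΩ.
Base-emitter loop: V_Th = I_B·R_Th + V_BE + (β+1)I_B·R_E, so I_B = (1.4 − 0.7) / (7.32 + 51×0.56) = 0.0195 mA.
I_C = β·I_B = 50×0.0195 = 0.974 mA, and I_E = (β+1)I_B = 0.994 mA.
V_CE = V_CC − I_C·R_C − I_E·R_E = 13 − 0.974×8.2 − 0.994×0.56 = 4.46 V.
V_CE = 4.46 V > 0.2 V confirms active-region operation.

V_CE ≈ 4.5 V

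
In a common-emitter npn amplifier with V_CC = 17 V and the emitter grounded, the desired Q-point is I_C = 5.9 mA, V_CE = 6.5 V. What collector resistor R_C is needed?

R_C ≈ 1.8 kΩ

Collector loop: V_CC = I_C·R_C + V_CE.
R_C = (V_CC − V_CE)/I_C = (17 − 6.5)/5.9 = 1.78 kΩ.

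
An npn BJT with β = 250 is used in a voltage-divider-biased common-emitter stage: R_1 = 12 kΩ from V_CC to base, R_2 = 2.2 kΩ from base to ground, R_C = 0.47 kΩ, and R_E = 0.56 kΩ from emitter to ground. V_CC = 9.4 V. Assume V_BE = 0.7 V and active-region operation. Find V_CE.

Thevenize the base divider: V_Th = V_CC·R_2/(R_1+R_2) = 9.4×2.2/14.2 = 1.46 V, R_Th = R_1‖R_2 = 1.86 kΩ.
Base-emitter loop: V_Th = I_B·R_Th + V_BE + (β+1)I_B·R_E, so I_B = (1.46 − 0.7) / (1.86 + 251×0.56) = 0.00531 mA.
I_C = β·I_B = 250×0.00531 = 1.33 mA, and I_E = (β+1)I_B = 1.33 mA.
V_CE = V_CC − I_C·R_C − I_E·R_E = 9.4 − 1.33×0.47 − 1.33×0.56 = 8.03 V.
V_CE = 8.03 V > 0.2 V confirms active-region operation.

V_CE ≈ 8 V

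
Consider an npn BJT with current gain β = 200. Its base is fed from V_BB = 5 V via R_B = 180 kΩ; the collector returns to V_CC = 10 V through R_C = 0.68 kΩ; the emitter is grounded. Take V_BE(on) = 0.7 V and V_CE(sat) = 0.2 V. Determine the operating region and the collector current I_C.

active; I_C ≈ 4.8 mA

Assume active. Base-emitter loop: I_B = (V_BB − V_BE)/R_B = (5 − 0.7)/180 = 0.0239 mA.
I_C = β·I_B = 200×0.0239 = 4.78 mA.
V_CE = V_CC − I_C·R_C = 10 − 4.78×0.68 = 6.75 V > V_CE(sat), so the active-region assumption holds.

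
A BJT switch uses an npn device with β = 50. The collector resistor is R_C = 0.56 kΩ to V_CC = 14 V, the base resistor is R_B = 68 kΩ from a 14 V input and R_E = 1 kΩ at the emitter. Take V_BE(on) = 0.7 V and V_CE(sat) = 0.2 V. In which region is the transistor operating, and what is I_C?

Assume active. Base-emitter loop: I_B = (V_BB − V_BE)/(R_B + (β+1)R_E) = (14 − 0.7)/(68 + 51×1) = 0.112 mA.
I_C = β·I_B = 50×0.112 = 5.59 mA.
V_CE = V_CC − I_C·R_C − I_E·R_E = 14 − 5.59×0.56 − 5.7×1 = 5.17 V > V_CE(sat), so the active-region assumption holds.

active; I_C ≈ 5.6 mA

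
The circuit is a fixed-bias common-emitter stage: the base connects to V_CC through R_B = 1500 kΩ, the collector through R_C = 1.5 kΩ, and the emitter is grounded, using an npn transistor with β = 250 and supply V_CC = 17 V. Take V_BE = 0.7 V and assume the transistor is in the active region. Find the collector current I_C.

Base loop: V_CC = I_B·R_B + V_BE, so I_B = (17 − 0.7)/1500 kΩ = 0.0109 mA.
In the active region I_C = β·I_B = 250 × 0.0109 = 2.72 mA.
Collector loop: V_CE = V_CC − I_C·R_C = 17 − 2.72×1.5 = 12.9 V.
Since V_CE = 12.9 V > V_CE(sat) ≈ 0.2 V, the transistor is in the active region as assumed.

I_C ≈ 2.7 mA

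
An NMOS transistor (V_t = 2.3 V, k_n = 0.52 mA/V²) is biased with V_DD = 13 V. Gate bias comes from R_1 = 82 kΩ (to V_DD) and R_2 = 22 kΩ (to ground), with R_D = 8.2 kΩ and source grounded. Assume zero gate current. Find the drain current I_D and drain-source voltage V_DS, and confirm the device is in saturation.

V_G = V_DD·R_2/(R_1+R_2) = 13×22/104 = 2.75 V. With the source grounded, V_GS = V_G = 2.75 V.
Assume saturation: I_D = (k_n/2)(V_GS − V_t)² = (0.52/2)×(2.75 − 2.3)² = 0.26×0.45² = 0.0527 mA.
V_DS = V_DD − I_D·R_D = 13 − 0.0527×8.2 = 12.6 V.
Saturation requires V_DS ≥ V_GS − V_t = 0.45 V; 12.6 ≥ 0.45 ✓.

I_D ≈ 0.053 mA, V_DS ≈ 13 V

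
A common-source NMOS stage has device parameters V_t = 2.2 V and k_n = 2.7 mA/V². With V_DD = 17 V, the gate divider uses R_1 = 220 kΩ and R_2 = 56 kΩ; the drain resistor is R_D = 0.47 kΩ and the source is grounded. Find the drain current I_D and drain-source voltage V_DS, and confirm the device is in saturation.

V_G = V_DD·R_2/(R_1+R_2) = 17×56/276 = 3.45 V. With the source grounded, V_GS = V_G = 3.45 V.
Assume saturation: I_D = (k_n/2)(V_GS − V_t)² = (2.7/2)×(3.45 − 2.2)² = 1.35×1.25² = 2.11 mA.
V_DS = V_DD − I_D·R_D = 17 − 2.11×0.47 = 16 V.
Saturation requires V_DS ≥ V_GS − V_t = 1.25 V; 16 ≥ 1.25 ✓.

I_D ≈ 2.1 mA, V_DS ≈ 16 V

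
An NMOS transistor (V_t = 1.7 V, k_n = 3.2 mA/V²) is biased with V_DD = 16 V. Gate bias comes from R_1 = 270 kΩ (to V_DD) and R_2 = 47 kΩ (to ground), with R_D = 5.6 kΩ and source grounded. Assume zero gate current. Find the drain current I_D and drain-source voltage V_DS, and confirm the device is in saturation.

I_D ≈ 0.72 mA, V_DS ≈ 12 V

V_G = V_DD·R_2/(R_1+R_2) = 16×47/317 = 2.37 V. With the source grounded, V_GS = V_G = 2.37 V.
Assume saturation: I_D = (k_n/2)(V_GS − V_t)² = (3.2/2)×(2.37 − 1.7)² = 1.6×0.672² = 0.723 mA.
V_DS = V_DD − I_D·R_D = 16 − 0.723×5.6 = 12 V.
Saturation requires V_DS ≥ V_GS − V_t = 0.672 V; 12 ≥ 0.672 ✓.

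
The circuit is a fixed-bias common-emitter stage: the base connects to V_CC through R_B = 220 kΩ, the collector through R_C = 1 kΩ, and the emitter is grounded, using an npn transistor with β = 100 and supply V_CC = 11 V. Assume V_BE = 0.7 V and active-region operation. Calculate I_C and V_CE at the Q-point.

Base loop: V_CC = I_B·R_B + V_BE, so I_B = (11 − 0.7)/220 kΩ = 0.0468 mA.
In the active region I_C = β·I_B = 100 × 0.0468 = 4.68 mA.
Collector loop: V_CE = V_CC − I_C·R_C = 11 − 4.68×1 = 6.32 V.
Since V_CE = 6.32 V > V_CE(sat) ≈ 0.2 V, the transistor is in the active region as assumed.

I_C ≈ 4.7 mA, V_CE ≈ 6.3 V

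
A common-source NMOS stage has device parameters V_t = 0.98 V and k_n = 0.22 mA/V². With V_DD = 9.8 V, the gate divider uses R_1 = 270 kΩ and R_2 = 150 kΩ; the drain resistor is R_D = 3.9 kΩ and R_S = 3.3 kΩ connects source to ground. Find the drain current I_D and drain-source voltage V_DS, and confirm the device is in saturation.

I_D ≈ 0.28 mA, V_DS ≈ 7.8 V

V_G = V_DD·R_2/(R_1+R_2) = 9.8×150/420 = 3.5 V.
Assume saturation: I_D = (k_n/2)(V_GS − V_t)² with V_GS = V_G − I_D·R_S = 3.5 − 3.3·I_D.
Substituting gives 1.2·I_D² − 2.83·I_D + 0.699 = 0, with roots I_D = 0.28 or 2.08 mA.
The root I_D = 2.08 mA gives V_GS = -3.37 V ≤ V_t, so take I_D = 0.28 mA.
Then V_GS = 2.58 V and V_DS = V_DD − I_D(R_D+R_S) = 9.8 − 0.28×7.2 = 7.78 V.
Saturation requires V_DS ≥ V_GS − V_t = 1.6 V; 7.78 ≥ 1.6 ✓.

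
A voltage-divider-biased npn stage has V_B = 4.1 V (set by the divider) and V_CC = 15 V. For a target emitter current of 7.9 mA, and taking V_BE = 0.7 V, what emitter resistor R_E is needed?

R_E ≈ 0.43 kΩ

V_E = V_B − V_BE = 4.1 − 0.7 = 3.4 V.
R_E = V_E / I_E = 3.4 / 7.9 = 0.43 kΩ.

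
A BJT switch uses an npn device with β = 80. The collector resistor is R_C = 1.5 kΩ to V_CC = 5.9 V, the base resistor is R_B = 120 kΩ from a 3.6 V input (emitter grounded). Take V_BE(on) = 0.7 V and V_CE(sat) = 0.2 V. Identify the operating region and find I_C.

Assume active. Base-emitter loop: I_B = (V_BB − V_BE)/R_B = (3.6 − 0.7)/120 = 0.0242 mA.
I_C = β·I_B = 80×0.0242 = 1.93 mA.
V_CE = V_CC − I_C·R_C = 5.9 − 1.93×1.5 = 3 V > V_CE(sat), so the active-region assumption holds.

active; I_C ≈ 1.9 mA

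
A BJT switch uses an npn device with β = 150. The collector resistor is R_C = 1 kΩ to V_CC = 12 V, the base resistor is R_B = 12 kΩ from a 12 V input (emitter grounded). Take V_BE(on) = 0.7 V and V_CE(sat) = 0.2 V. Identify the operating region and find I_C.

Assume active: I_B = (12 − 0.7)/12 = 0.942 mA, giving I_C = β·I_B = 141 mA.
But then V_CE = 12 − 141×1 = -129 V < V_CE(sat) = 0.2 V — impossible in the active region.
So the transistor is saturated. With V_CE = 0.2 V, I_C = (V_CC − 0.2)/R_C = 11.8/1 = 11.8 mA.
Check: β·I_B = 141 mA > I_C = 11.8 mA, confirming saturation.

saturation; I_C ≈ 12 mA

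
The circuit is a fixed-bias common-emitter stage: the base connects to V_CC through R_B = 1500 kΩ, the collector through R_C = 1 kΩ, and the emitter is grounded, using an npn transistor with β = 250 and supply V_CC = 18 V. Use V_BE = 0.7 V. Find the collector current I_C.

I_C ≈ 2.9 mA

Base loop: V_CC = I_B·R_B + V_BE, so I_B = (18 − 0.7)/1500 kΩ = 0.0115 mA.
In the active region I_C = β·I_B = 250 × 0.0115 = 2.88 mA.
Collector loop: V_CE = V_CC − I_C·R_C = 18 − 2.88×1 = 15.1 V.
Since V_CE = 15.1 V > V_CE(sat) ≈ 0.2 V, the transistor is in the active region as assumed.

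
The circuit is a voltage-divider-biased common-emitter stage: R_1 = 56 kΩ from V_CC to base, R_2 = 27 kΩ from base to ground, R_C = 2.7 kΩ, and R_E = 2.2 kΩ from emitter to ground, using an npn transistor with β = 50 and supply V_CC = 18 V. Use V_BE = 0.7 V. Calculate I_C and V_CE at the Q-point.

Thevenize the base divider: V_Th = V_CC·R_2/(R_1+R_2) = 18×27/83 = 5.86 V, R_Th = R_1‖R_2 = 18.2 kΩ.
Base-emitter loop: V_Th = I_B·R_Th + V_BE + (β+1)I_B·R_E, so I_B = (5.86 − 0.7) / (18.2 + 51×2.2) = 0.0395 mA.
I_C = β·I_B = 50×0.0395 = 1.98 mA, and I_E = (β+1)I_B = 2.02 mA.
V_CE = V_CC − I_C·R_C − I_E·R_E = 18 − 1.98×2.7 − 2.02×2.2 = 8.23 V.
V_CE = 8.23 V > 0.2 V confirms active-region operation.

I_C ≈ 2 mA, V_CE ≈ 8.2 V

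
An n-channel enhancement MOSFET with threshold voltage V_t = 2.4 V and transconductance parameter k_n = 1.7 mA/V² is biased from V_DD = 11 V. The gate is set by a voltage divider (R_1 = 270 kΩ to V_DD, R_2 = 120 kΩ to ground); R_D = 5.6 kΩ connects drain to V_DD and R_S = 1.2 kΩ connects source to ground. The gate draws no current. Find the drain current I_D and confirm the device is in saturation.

V_G = V_DD·R_2/(R_1+R_2) = 11×120/390 = 3.38 V.
Assume saturation: I_D = (k_n/2)(V_GS − V_t)² with V_GS = V_G − I_D·R_S = 3.38 − 1.2·I_D.
Substituting gives 1.22·I_D² − 3.01·I_D + 0.824 = 0, with roots I_D = 0.314 or 2.14 mA.
The root I_D = 2.14 mA gives V_GS = 0.812 V ≤ V_t, so take I_D = 0.314 mA.
Then V_GS = 3.01 V and V_DS = V_DD − I_D(R_D+R_S) = 11 − 0.314×6.8 = 8.86 V.
Saturation requires V_DS ≥ V_GS − V_t = 0.608 V; 8.86 ≥ 0.608 ✓.

I_D ≈ 0.31 mA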